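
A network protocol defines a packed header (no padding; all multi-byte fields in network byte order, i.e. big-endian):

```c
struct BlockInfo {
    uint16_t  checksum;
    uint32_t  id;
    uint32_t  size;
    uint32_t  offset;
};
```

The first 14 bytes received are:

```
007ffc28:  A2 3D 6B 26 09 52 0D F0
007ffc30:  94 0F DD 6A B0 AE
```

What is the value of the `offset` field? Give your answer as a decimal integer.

`offset` follows `checksum` (2 B), `id` (4 B), `size` (4 B), so it starts at offset 2 + 4 + 4 = 10 and occupies 4 bytes.
Bytes at offsets 10..13: DD 6A B0 AE.
In big-endian order the high byte comes first in memory.
The bytes are already most-significant first: 0xDD6AB0AE.
0xDD6AB0AE = 3714756782.

3714756782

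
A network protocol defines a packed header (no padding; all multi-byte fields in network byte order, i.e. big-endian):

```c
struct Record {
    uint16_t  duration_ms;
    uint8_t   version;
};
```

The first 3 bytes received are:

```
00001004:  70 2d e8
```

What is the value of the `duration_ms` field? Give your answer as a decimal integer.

`duration_ms` is the first field, at byte offset 0, occupying 2 bytes.
Bytes at offsets 0..1: 70 2D.
Big-endian stores the most-significant byte at the lowest address.
The bytes are already most-significant first: 0x702D.
0x702D = 28717.

28717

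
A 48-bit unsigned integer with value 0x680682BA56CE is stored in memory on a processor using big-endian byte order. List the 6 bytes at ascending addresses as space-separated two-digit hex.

Split into bytes (most-significant first): 68 06 82 BA 56 CE.
Big-endian: lowest address holds the most-significant byte.
So the memory order matches the most-significant-first order: 68 06 82 BA 56 CE.

68 06 82 BA 56 CE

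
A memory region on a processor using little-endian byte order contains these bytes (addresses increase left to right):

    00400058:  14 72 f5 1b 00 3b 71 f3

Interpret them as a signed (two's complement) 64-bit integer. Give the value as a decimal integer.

Little-endian stores the least-significant byte at the lowest address.
Reassemble most-significant byte first: F3 71 3B 00 1B F5 72 14 → 0xF3713B001BF57214.
Top bit is set, so as a signed 64-bit value this is 0xF3713B001BF57214 − 2^64 = -904877178469649900.

-904877178469649900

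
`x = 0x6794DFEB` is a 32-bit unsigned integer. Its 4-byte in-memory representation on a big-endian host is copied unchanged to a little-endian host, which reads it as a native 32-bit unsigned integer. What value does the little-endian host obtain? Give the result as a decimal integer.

Stored big-endian, the bytes at ascending addresses are 67 94 DF EB.
Read back as little-endian, the first byte is least significant, giving 0xEBDF9467.
0xEBDF9467 = 3957298279.

3957298279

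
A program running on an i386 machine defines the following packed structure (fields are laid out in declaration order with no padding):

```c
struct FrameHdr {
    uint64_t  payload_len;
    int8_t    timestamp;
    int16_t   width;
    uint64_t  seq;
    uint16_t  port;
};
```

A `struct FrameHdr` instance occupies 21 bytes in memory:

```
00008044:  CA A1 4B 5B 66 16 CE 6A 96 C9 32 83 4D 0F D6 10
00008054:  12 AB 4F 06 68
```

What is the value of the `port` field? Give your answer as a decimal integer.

26630

`port` follows `payload_len` (8 B), `timestamp` (1 B), `width` (2 B), `seq` (8 B), so it starts at offset 8 + 1 + 2 + 8 = 19 and occupies 2 bytes.
Bytes at offsets 19..20: 06 68.
Little-endian stores the least-significant byte at the lowest address.
Reassemble most-significant byte first: 68 06 → 0x6806.
0x6806 = 26630.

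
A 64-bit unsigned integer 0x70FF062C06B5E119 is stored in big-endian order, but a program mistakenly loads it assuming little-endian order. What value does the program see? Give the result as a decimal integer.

1864970758821183344

Stored big-endian, the bytes at ascending addresses are 70 FF 06 2C 06 B5 E1 19.
Read back as little-endian, the first byte is least significant, giving 0x19E1B5062C06FF70.
0x19E1B5062C06FF70 = 1864970758821183344.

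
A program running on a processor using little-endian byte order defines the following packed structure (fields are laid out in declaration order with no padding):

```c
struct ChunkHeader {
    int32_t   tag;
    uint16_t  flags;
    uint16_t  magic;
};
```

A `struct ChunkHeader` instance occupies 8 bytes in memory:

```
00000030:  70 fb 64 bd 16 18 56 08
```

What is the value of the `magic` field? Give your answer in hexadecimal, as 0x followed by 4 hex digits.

0x0856

`magic` follows `tag` (4 B), `flags` (2 B), so it starts at offset 4 + 2 = 6 and occupies 2 bytes.
Bytes at offsets 6..7: 56 08.
In little-endian order the low byte comes first in memory.
Reassemble most-significant byte first: 08 56 → 0x0856.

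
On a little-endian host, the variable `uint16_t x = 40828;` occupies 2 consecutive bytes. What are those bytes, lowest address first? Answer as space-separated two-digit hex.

7C 9F

40828 in hexadecimal, padded to 16 bits, is 0x9F7C.
Split into bytes (most-significant first): 9F 7C.
In little-endian order the low byte comes first in memory.
So at ascending addresses the bytes are 7C 9F.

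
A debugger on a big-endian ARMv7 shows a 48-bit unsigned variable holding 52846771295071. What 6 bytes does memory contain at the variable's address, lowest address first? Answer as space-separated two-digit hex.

52846771295071 in hexadecimal, padded to 48 bits, is 0x30105907D35F.
Split into bytes (most-significant first): 30 10 59 07 D3 5F.
Big-endian: lowest address holds the most-significant byte.
So the memory order matches the most-significant-first order: 30 10 59 07 D3 5F.

30 10 59 07 D3 5F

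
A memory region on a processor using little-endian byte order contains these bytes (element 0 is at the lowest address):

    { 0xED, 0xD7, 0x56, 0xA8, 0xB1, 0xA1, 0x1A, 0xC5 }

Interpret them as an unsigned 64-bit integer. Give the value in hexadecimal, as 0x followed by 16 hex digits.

0xC51AA1B1A856D7ED

In little-endian order the low byte comes first in memory.
Reassemble most-significant byte first: C5 1A A1 B1 A8 56 D7 ED → 0xC51AA1B1A856D7ED.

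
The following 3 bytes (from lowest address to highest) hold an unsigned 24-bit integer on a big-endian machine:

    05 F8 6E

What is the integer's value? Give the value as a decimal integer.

391278

Big-endian stores the most-significant byte at the lowest address.
The bytes are already most-significant first: 0x05F86E.
0x05F86E = 391278.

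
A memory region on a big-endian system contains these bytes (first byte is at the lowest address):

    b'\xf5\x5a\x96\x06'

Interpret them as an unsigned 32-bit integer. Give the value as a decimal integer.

4116354566

In big-endian order the high byte comes first in memory.
The bytes are already most-significant first: 0xF55A9606.
0xF55A9606 = 4116354566.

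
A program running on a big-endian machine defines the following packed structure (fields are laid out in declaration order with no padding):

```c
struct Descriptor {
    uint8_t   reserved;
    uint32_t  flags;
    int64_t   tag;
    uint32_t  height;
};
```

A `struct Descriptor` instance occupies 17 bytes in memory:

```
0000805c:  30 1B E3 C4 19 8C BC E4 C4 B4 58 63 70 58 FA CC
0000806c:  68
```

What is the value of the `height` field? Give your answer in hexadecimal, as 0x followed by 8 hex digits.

0x58FACC68

`height` follows `reserved` (1 B), `flags` (4 B), `tag` (8 B), so it starts at offset 1 + 4 + 8 = 13 and occupies 4 bytes.
Bytes at offsets 13..16: 58 FA CC 68.
In big-endian order the high byte comes first in memory.
The bytes are already most-significant first: 0x58FACC68.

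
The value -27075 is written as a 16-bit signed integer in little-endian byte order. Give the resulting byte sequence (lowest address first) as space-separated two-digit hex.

Two's complement of -27075 in 16 bits: 27075 = 0x69C3; invert → 0x963C; add 1 → 0x963D.
Split into bytes (most-significant first): 96 3D.
Little-endian stores the least-significant byte at the lowest address.
So at ascending addresses the bytes are 3D 96.

3D 96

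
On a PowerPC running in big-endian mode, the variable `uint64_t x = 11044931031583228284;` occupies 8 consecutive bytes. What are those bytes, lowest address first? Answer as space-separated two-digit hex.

11044931031583228284 in hexadecimal, padded to 64 bits, is 0x99477A413235017C.
Split into bytes (most-significant first): 99 47 7A 41 32 35 01 7C.
In big-endian order the high byte comes first in memory.
So the memory order matches the most-significant-first order: 99 47 7A 41 32 35 01 7C.

99 47 7A 41 32 35 01 7C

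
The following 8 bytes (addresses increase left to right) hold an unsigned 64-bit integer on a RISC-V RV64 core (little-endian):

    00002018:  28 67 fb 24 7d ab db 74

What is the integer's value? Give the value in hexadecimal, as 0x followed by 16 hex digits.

0x74DBAB7D24FB6728

Little-endian: lowest address holds the least-significant byte.
Reassemble most-significant byte first: 74 DB AB 7D 24 FB 67 28 → 0x74DBAB7D24FB6728.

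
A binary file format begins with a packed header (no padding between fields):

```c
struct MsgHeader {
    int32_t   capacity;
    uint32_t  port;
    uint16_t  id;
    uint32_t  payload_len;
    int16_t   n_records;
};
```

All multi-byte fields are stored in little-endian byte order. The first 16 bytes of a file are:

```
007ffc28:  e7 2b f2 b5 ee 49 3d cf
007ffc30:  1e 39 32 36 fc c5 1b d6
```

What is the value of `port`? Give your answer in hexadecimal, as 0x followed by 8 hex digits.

0xCF3D49EE

`port` follows `capacity` (4 bytes), so it starts at byte offset 4 and occupies 4 bytes.
Bytes at offsets 4..7: EE 49 3D CF.
Little-endian stores the least-significant byte at the lowest address.
Reassemble most-significant byte first: CF 3D 49 EE → 0xCF3D49EE.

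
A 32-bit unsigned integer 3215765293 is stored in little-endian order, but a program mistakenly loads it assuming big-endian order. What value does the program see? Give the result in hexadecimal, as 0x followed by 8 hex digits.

0x2DAFACBF

3215765293 in 32-bit hexadecimal is 0xBFACAF2D.
Stored little-endian, the bytes at ascending addresses are 2D AF AC BF.
Read back as big-endian, the last byte is least significant, giving 0x2DAFACBF.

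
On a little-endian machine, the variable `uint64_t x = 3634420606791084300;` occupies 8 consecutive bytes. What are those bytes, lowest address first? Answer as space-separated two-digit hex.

0C 69 24 30 49 0E 70 32

3634420606791084300 in hexadecimal, padded to 64 bits, is 0x32700E493024690C.
Split into bytes (most-significant first): 32 70 0E 49 30 24 69 0C.
In little-endian order the low byte comes first in memory.
So at ascending addresses the bytes are 0C 69 24 30 49 0E 70 32.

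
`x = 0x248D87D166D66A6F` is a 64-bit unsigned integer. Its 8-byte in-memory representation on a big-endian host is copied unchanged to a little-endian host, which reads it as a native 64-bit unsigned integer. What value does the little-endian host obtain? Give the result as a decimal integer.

Stored big-endian, the bytes at ascending addresses are 24 8D 87 D1 66 D6 6A 6F.
Read back as little-endian, the first byte is least significant, giving 0x6F6AD666D1878D24.
0x6F6AD666D1878D24 = 8028465022831660324.

8028465022831660324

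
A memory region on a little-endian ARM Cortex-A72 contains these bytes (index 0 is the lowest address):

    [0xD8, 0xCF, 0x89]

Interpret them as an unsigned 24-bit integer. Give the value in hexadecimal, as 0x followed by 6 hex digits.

0x89CFD8

Little-endian stores the least-significant byte at the lowest address.
Reassemble most-significant byte first: 89 CF D8 → 0x89CFD8.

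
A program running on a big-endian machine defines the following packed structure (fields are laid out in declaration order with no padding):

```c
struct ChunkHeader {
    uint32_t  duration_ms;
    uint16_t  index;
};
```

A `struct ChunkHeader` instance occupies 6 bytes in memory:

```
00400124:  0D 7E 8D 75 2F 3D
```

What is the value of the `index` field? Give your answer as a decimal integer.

12093

`index` follows `duration_ms` (4 bytes), so it starts at byte offset 4 and occupies 2 bytes.
Bytes at offsets 4..5: 2F 3D.
Big-endian: lowest address holds the most-significant byte.
The bytes are already most-significant first: 0x2F3D.
0x2F3D = 12093.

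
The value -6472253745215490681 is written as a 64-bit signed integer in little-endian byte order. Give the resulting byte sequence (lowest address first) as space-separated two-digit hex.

Two's complement of -6472253745215490681 in 64 bits: 6472253745215490681 = 0x59D2107D63C2CA79; invert → 0xA62DEF829C3D3586; add 1 → 0xA62DEF829C3D3587.
Split into bytes (most-significant first): A6 2D EF 82 9C 3D 35 87.
In little-endian order the low byte comes first in memory.
So at ascending addresses the bytes are 87 35 3D 9C 82 EF 2D A6.

87 35 3D 9C 82 EF 2D A6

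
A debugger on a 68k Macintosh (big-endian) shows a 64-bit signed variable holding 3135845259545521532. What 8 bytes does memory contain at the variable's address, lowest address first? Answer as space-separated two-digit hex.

2B 84 C2 A6 2D CD AD 7C

3135845259545521532 in hexadecimal, padded to 64 bits, is 0x2B84C2A62DCDAD7C.
Split into bytes (most-significant first): 2B 84 C2 A6 2D CD AD 7C.
In big-endian order the high byte comes first in memory.
So the memory order matches the most-significant-first order: 2B 84 C2 A6 2D CD AD 7C.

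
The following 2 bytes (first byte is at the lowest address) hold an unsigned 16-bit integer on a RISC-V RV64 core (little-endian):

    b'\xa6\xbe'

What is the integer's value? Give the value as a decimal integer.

Little-endian: lowest address holds the least-significant byte.
Reassemble most-significant byte first: BE A6 → 0xBEA6.
0xBEA6 = 48806.

48806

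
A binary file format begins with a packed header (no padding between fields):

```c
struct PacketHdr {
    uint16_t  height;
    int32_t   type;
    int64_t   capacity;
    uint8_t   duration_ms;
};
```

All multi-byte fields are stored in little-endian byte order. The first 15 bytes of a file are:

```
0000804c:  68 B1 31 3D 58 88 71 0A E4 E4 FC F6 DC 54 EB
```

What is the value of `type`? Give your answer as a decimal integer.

`type` follows `height` (2 bytes), so it starts at byte offset 2 and occupies 4 bytes.
Bytes at offsets 2..5: 31 3D 58 88.
In little-endian order the low byte comes first in memory.
Reassemble most-significant byte first: 88 58 3D 31 → 0x88583D31.
Top bit is set, so as a signed 32-bit value this is 0x88583D31 − 2^32 = -2007483087.

-2007483087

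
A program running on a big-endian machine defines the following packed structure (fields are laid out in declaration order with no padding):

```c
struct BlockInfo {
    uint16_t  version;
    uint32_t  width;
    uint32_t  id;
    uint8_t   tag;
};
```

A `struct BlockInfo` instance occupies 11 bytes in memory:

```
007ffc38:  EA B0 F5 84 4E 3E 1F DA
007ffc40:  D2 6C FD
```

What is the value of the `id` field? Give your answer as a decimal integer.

534434412

`id` follows `version` (2 B), `width` (4 B), so it starts at offset 2 + 4 = 6 and occupies 4 bytes.
Bytes at offsets 6..9: 1F DA D2 6C.
Big-endian: lowest address holds the most-significant byte.
The bytes are already most-significant first: 0x1FDAD26C.
0x1FDAD26C = 534434412.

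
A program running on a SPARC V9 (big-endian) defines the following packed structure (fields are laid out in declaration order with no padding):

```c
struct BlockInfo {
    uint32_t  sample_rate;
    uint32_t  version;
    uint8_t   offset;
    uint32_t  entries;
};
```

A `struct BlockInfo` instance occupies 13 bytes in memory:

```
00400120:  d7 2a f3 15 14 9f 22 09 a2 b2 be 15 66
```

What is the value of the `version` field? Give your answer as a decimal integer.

`version` follows `sample_rate` (4 bytes), so it starts at byte offset 4 and occupies 4 bytes.
Bytes at offsets 4..7: 14 9F 22 09.
In big-endian order the high byte comes first in memory.
The bytes are already most-significant first: 0x149F2209.
0x149F2209 = 345973257.

345973257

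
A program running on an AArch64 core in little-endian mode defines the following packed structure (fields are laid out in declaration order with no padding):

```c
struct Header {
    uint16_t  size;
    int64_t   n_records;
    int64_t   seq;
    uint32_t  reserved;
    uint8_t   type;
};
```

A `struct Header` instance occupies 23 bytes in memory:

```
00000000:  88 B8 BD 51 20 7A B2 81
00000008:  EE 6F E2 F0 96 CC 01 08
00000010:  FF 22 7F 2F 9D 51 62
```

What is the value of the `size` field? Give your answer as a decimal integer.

47240

`size` is the first field, at byte offset 0, occupying 2 bytes.
Bytes at offsets 0..1: 88 B8.
Little-endian: lowest address holds the least-significant byte.
Reassemble most-significant byte first: B8 88 → 0xB888.
0xB888 = 47240.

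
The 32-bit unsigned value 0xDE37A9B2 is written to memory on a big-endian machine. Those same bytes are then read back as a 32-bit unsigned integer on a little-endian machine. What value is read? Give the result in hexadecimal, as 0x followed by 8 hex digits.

0xB2A937DE

Stored big-endian, the bytes at ascending addresses are DE 37 A9 B2.
Read back as little-endian, the first byte is least significant, giving 0xB2A937DE.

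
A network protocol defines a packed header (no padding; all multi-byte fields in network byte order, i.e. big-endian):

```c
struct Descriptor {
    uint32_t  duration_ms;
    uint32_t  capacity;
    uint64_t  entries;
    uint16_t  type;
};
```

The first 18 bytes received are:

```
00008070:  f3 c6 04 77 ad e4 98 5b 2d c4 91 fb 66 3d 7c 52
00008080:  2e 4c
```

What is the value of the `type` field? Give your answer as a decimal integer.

11852

`type` follows `duration_ms` (4 B), `capacity` (4 B), `entries` (8 B), so it starts at offset 4 + 4 + 8 = 16 and occupies 2 bytes.
Bytes at offsets 16..17: 2E 4C.
Big-endian: lowest address holds the most-significant byte.
The bytes are already most-significant first: 0x2E4C.
0x2E4C = 11852.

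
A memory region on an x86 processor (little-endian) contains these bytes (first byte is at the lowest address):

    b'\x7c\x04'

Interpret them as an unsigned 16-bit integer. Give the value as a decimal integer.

Little-endian stores the least-significant byte at the lowest address.
Reassemble most-significant byte first: 04 7C → 0x047C.
0x047C = 1148.

1148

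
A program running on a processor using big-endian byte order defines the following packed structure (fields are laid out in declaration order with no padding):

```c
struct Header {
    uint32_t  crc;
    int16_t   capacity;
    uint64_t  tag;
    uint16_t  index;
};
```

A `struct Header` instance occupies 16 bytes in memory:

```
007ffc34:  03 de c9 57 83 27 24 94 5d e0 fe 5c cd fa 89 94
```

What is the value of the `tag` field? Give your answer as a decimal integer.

`tag` follows `crc` (4 B), `capacity` (2 B), so it starts at offset 4 + 2 = 6 and occupies 8 bytes.
Bytes at offsets 6..13: 24 94 5D E0 FE 5C CD FA.
Big-endian: lowest address holds the most-significant byte.
The bytes are already most-significant first: 0x24945DE0FE5CCDFA.
0x24945DE0FE5CCDFA = 2635834902840135162.

2635834902840135162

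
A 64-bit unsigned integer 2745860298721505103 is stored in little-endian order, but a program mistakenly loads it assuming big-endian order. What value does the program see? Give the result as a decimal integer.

5741848441475111718

2745860298721505103 in 64-bit hexadecimal is 0x261B4164BC24AF4F.
Stored little-endian, the bytes at ascending addresses are 4F AF 24 BC 64 41 1B 26.
Read back as big-endian, the last byte is least significant, giving 0x4FAF24BC64411B26.
0x4FAF24BC64411B26 = 5741848441475111718.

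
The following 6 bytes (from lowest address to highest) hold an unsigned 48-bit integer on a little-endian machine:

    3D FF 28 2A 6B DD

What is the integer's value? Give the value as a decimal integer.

243452338569021

In little-endian order the low byte comes first in memory.
Reassemble most-significant byte first: DD 6B 2A 28 FF 3D → 0xDD6B2A28FF3D.
0xDD6B2A28FF3D = 243452338569021.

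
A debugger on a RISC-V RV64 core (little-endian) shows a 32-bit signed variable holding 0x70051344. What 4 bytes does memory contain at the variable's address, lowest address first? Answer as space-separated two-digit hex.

44 13 05 70

Split into bytes (most-significant first): 70 05 13 44.
In little-endian order the low byte comes first in memory.
So at ascending addresses the bytes are 44 13 05 70.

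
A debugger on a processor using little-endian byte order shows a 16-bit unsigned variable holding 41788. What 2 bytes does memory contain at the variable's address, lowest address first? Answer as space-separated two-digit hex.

3C A3

41788 in hexadecimal, padded to 16 bits, is 0xA33C.
Split into bytes (most-significant first): A3 3C.
Little-endian: lowest address holds the least-significant byte.
So at ascending addresses the bytes are 3C A3.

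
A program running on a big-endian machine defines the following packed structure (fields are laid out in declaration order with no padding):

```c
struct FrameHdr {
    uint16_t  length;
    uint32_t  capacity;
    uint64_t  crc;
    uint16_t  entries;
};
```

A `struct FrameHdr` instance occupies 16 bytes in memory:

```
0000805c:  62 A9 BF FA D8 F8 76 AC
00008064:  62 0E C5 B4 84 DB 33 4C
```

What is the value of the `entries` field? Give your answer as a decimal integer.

`entries` follows `length` (2 B), `capacity` (4 B), `crc` (8 B), so it starts at offset 2 + 4 + 8 = 14 and occupies 2 bytes.
Bytes at offsets 14..15: 33 4C.
Big-endian: lowest address holds the most-significant byte.
The bytes are already most-significant first: 0x334C.
0x334C = 13132.

13132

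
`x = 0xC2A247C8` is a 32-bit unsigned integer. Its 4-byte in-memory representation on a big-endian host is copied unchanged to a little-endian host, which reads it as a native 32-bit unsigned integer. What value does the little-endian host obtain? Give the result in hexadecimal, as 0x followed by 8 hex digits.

0xC847A2C2

Stored big-endian, the bytes at ascending addresses are C2 A2 47 C8.
Read back as little-endian, the first byte is least significant, giving 0xC847A2C2.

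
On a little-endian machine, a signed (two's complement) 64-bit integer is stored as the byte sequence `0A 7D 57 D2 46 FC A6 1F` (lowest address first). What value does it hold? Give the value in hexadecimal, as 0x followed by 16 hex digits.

0x1FA6FC46D2577D0A

Little-endian: lowest address holds the least-significant byte.
Reassemble most-significant byte first: 1F A6 FC 46 D2 57 7D 0A → 0x1FA6FC46D2577D0A.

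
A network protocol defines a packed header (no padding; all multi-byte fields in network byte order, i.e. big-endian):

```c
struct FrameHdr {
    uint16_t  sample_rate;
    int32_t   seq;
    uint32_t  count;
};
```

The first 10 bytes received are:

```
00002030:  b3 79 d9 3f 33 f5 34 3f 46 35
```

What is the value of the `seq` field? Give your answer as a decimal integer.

-650169355

`seq` follows `sample_rate` (2 bytes), so it starts at byte offset 2 and occupies 4 bytes.
Bytes at offsets 2..5: D9 3F 33 F5.
Big-endian: lowest address holds the most-significant byte.
The bytes are already most-significant first: 0xD93F33F5.
Top bit is set, so as a signed 32-bit value this is 0xD93F33F5 − 2^32 = -650169355.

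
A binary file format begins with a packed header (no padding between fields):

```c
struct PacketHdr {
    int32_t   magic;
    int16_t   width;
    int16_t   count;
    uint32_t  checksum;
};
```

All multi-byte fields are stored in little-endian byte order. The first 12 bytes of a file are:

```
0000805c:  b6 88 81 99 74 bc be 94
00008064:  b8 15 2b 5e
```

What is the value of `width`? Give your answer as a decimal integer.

-17292

`width` follows `magic` (4 bytes), so it starts at byte offset 4 and occupies 2 bytes.
Bytes at offsets 4..5: 74 BC.
In little-endian order the low byte comes first in memory.
Reassemble most-significant byte first: BC 74 → 0xBC74.
Top bit is set, so as a signed 16-bit value this is 0xBC74 − 2^16 = -17292.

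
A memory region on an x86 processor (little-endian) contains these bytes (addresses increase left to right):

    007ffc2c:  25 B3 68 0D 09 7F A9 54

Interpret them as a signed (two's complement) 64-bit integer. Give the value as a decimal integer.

In little-endian order the low byte comes first in memory.
Reassemble most-significant byte first: 54 A9 7F 09 0D 68 B3 25 → 0x54A97F090D68B325.
0x54A97F090D68B325 = 6100546847106446117.

6100546847106446117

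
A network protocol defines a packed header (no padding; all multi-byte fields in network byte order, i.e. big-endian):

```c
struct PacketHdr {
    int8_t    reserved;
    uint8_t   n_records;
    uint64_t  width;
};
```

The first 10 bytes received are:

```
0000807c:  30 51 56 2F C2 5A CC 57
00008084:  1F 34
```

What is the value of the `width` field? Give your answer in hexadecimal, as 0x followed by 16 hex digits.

`width` follows `reserved` (1 B), `n_records` (1 B), so it starts at offset 1 + 1 = 2 and occupies 8 bytes.
Bytes at offsets 2..9: 56 2F C2 5A CC 57 1F 34.
Big-endian stores the most-significant byte at the lowest address.
The bytes are already most-significant first: 0x562FC25ACC571F34.

0x562FC25ACC571F34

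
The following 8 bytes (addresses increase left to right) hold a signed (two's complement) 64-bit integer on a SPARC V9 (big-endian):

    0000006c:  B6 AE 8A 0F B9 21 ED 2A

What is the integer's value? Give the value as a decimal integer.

Big-endian stores the most-significant byte at the lowest address.
The bytes are already most-significant first: 0xB6AE8A0FB921ED2A.
Top bit is set, so as a signed 64-bit value this is 0xB6AE8A0FB921ED2A − 2^64 = -5283133512723862230.

-5283133512723862230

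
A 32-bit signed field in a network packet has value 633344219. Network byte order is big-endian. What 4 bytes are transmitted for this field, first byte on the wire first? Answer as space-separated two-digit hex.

633344219 in hexadecimal, padded to 32 bits, is 0x25C010DB.
Split into bytes (most-significant first): 25 C0 10 DB.
Big-endian stores the most-significant byte at the lowest address.
So the memory order matches the most-significant-first order: 25 C0 10 DB.

25 C0 10 DB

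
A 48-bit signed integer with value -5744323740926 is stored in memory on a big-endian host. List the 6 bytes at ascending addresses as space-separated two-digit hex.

FA C6 8B 9F BB 02

Two's complement of -5744323740926 in 48 bits: 5744323740926 = 0x0539746044FE; invert → 0xFAC68B9FBB01; add 1 → 0xFAC68B9FBB02.
Split into bytes (most-significant first): FA C6 8B 9F BB 02.
Big-endian stores the most-significant byte at the lowest address.
So the memory order matches the most-significant-first order: FA C6 8B 9F BB 02.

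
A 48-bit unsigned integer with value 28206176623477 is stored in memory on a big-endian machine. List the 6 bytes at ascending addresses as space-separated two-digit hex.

19 A7 43 23 5B 75

28206176623477 in hexadecimal, padded to 48 bits, is 0x19A743235B75.
Split into bytes (most-significant first): 19 A7 43 23 5B 75.
Big-endian stores the most-significant byte at the lowest address.
So the memory order matches the most-significant-first order: 19 A7 43 23 5B 75.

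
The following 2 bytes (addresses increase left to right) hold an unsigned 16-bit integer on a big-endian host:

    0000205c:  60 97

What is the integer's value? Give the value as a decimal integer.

Big-endian stores the most-significant byte at the lowest address.
The bytes are already most-significant first: 0x6097.
0x6097 = 24727.

24727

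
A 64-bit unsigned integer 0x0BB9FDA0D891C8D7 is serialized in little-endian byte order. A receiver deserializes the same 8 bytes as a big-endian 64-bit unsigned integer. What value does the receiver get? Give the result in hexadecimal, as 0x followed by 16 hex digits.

Stored little-endian, the bytes at ascending addresses are D7 C8 91 D8 A0 FD B9 0B.
Read back as big-endian, the last byte is least significant, giving 0xD7C891D8A0FDB90B.

0xD7C891D8A0FDB90B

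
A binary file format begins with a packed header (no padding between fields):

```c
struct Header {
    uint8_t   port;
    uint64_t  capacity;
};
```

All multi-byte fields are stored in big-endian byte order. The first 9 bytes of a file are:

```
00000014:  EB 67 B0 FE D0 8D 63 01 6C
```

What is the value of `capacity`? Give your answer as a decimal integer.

`capacity` follows `port` (1 byte), so it starts at byte offset 1 and occupies 8 bytes.
Bytes at offsets 1..8: 67 B0 FE D0 8D 63 01 6C.
In big-endian order the high byte comes first in memory.
The bytes are already most-significant first: 0x67B0FED08D63016C.
0x67B0FED08D63016C = 7471751953486381420.

7471751953486381420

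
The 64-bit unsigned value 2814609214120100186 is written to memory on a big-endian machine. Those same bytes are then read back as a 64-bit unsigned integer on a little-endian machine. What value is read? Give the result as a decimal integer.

2814609214120100186 in 64-bit hexadecimal is 0x270F802AF52B815A.
Stored big-endian, the bytes at ascending addresses are 27 0F 80 2A F5 2B 81 5A.
Read back as little-endian, the first byte is least significant, giving 0x5A812BF52A800F27.
0x5A812BF52A800F27 = 6521542067389206311.

6521542067389206311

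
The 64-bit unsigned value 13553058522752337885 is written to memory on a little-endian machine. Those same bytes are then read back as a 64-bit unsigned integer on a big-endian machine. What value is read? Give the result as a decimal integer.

13553058522752337885 in 64-bit hexadecimal is 0xBC1622EB54BBC7DD.
Stored little-endian, the bytes at ascending addresses are DD C7 BB 54 EB 22 16 BC.
Read back as big-endian, the last byte is least significant, giving 0xDDC7BB54EB2216BC.
0xDDC7BB54EB2216BC = 15980947776144021180.

15980947776144021180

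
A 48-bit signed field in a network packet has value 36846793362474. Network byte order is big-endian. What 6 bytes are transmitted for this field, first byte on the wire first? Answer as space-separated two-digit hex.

36846793362474 in hexadecimal, padded to 48 bits, is 0x218310078C2A.
Split into bytes (most-significant first): 21 83 10 07 8C 2A.
In big-endian order the high byte comes first in memory.
So the memory order matches the most-significant-first order: 21 83 10 07 8C 2A.

21 83 10 07 8C 2A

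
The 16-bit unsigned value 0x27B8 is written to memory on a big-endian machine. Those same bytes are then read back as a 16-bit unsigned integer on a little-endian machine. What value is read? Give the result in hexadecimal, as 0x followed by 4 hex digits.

Stored big-endian, the bytes at ascending addresses are 27 B8.
Read back as little-endian, the first byte is least significant, giving 0xB827.

0xB827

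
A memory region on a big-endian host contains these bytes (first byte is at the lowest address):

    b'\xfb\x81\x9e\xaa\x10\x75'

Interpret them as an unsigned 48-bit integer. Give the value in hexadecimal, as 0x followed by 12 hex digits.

In big-endian order the high byte comes first in memory.
The bytes are already most-significant first: 0xFB819EAA1075.

0xFB819EAA1075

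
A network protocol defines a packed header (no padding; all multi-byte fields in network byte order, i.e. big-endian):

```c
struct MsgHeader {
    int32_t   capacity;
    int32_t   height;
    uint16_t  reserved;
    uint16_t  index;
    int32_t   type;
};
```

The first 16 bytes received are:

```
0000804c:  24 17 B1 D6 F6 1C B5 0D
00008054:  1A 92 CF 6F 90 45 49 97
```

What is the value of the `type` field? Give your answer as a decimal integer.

`type` follows `capacity` (4 B), `height` (4 B), `reserved` (2 B), `index` (2 B), so it starts at offset 4 + 4 + 2 + 2 = 12 and occupies 4 bytes.
Bytes at offsets 12..15: 90 45 49 97.
Big-endian: lowest address holds the most-significant byte.
The bytes are already most-significant first: 0x90454997.
Top bit is set, so as a signed 32-bit value this is 0x90454997 − 2^32 = -1874507369.

-1874507369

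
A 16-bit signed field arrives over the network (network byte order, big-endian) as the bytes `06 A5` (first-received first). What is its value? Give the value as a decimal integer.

1701

Big-endian stores the most-significant byte at the lowest address.
The bytes are already most-significant first: 0x06A5.
0x06A5 = 1701.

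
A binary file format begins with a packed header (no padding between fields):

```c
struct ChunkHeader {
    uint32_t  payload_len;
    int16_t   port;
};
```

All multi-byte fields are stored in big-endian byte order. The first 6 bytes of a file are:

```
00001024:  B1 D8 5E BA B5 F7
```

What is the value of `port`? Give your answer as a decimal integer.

-18953

`port` follows `payload_len` (4 bytes), so it starts at byte offset 4 and occupies 2 bytes.
Bytes at offsets 4..5: B5 F7.
Big-endian stores the most-significant byte at the lowest address.
The bytes are already most-significant first: 0xB5F7.
Top bit is set, so as a signed 16-bit value this is 0xB5F7 − 2^16 = -18953.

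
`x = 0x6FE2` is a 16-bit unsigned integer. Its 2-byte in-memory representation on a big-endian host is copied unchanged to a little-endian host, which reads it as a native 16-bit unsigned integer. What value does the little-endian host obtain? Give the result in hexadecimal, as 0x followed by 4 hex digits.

0xE26F

Stored big-endian, the bytes at ascending addresses are 6F E2.
Read back as little-endian, the first byte is least significant, giving 0xE26F.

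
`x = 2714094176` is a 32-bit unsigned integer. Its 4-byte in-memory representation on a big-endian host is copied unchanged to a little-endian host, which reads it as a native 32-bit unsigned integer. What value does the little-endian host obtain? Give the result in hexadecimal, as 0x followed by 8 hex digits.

0x60CAC5A1

2714094176 in 32-bit hexadecimal is 0xA1C5CA60.
Stored big-endian, the bytes at ascending addresses are A1 C5 CA 60.
Read back as little-endian, the first byte is least significant, giving 0x60CAC5A1.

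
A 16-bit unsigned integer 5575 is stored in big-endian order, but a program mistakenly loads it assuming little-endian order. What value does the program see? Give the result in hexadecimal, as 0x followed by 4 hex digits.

0xC715

5575 in 16-bit hexadecimal is 0x15C7.
Stored big-endian, the bytes at ascending addresses are 15 C7.
Read back as little-endian, the first byte is least significant, giving 0xC715.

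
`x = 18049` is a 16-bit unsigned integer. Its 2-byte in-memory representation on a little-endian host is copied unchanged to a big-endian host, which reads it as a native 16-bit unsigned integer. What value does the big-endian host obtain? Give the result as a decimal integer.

33094

18049 in 16-bit hexadecimal is 0x4681.
Stored little-endian, the bytes at ascending addresses are 81 46.
Read back as big-endian, the last byte is least significant, giving 0x8146.
0x8146 = 33094.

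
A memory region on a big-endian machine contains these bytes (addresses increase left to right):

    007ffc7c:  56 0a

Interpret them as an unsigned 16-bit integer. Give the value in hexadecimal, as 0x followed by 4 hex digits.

In big-endian order the high byte comes first in memory.
The bytes are already most-significant first: 0x560A.

0x560A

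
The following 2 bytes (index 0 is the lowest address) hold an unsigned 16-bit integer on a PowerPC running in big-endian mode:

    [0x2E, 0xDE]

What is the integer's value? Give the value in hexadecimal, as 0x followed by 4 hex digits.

Big-endian: lowest address holds the most-significant byte.
The bytes are already most-significant first: 0x2EDE.

0x2EDE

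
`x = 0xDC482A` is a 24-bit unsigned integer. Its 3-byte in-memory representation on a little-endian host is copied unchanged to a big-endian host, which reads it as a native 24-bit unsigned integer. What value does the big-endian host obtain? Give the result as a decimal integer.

Stored little-endian, the bytes at ascending addresses are 2A 48 DC.
Read back as big-endian, the last byte is least significant, giving 0x2A48DC.
0x2A48DC = 2771164.

2771164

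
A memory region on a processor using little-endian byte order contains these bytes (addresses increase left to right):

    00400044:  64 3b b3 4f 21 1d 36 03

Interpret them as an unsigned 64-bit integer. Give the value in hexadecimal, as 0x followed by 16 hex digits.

0x03361D214FB33B64

In little-endian order the low byte comes first in memory.
Reassemble most-significant byte first: 03 36 1D 21 4F B3 3B 64 → 0x03361D214FB33B64.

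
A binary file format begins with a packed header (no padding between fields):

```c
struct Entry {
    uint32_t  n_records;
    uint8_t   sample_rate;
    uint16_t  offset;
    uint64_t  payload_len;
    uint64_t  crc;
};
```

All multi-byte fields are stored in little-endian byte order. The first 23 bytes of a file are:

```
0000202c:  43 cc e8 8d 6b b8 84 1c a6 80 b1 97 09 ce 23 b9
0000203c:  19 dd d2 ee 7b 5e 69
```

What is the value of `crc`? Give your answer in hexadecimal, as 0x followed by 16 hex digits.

`crc` follows `n_records` (4 B), `sample_rate` (1 B), `offset` (2 B), `payload_len` (8 B), so it starts at offset 4 + 1 + 2 + 8 = 15 and occupies 8 bytes.
Bytes at offsets 15..22: B9 19 DD D2 EE 7B 5E 69.
Little-endian stores the least-significant byte at the lowest address.
Reassemble most-significant byte first: 69 5E 7B EE D2 DD 19 B9 → 0x695E7BEED2DD19B9.

0x695E7BEED2DD19B9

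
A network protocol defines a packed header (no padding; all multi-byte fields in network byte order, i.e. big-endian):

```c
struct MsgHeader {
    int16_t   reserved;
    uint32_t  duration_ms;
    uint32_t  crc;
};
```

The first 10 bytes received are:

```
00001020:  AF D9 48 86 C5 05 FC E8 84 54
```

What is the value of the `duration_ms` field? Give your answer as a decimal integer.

`duration_ms` follows `reserved` (2 bytes), so it starts at byte offset 2 and occupies 4 bytes.
Bytes at offsets 2..5: 48 86 C5 05.
In big-endian order the high byte comes first in memory.
The bytes are already most-significant first: 0x4886C505.
0x4886C505 = 1216791813.

1216791813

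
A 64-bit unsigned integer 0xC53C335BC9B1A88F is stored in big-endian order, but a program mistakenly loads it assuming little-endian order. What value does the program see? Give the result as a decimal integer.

Stored big-endian, the bytes at ascending addresses are C5 3C 33 5B C9 B1 A8 8F.
Read back as little-endian, the first byte is least significant, giving 0x8FA8B1C95B333CC5.
0x8FA8B1C95B333CC5 = 10351719221887712453.

10351719221887712453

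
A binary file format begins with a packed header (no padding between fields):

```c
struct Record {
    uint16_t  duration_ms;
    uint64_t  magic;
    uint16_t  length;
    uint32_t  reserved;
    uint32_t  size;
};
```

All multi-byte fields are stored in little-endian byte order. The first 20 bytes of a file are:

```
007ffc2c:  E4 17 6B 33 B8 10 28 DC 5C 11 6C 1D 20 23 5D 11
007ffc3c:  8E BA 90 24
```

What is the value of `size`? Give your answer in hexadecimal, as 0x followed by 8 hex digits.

`size` follows `duration_ms` (2 B), `magic` (8 B), `length` (2 B), `reserved` (4 B), so it starts at offset 2 + 8 + 2 + 4 = 16 and occupies 4 bytes.
Bytes at offsets 16..19: 8E BA 90 24.
In little-endian order the low byte comes first in memory.
Reassemble most-significant byte first: 24 90 BA 8E → 0x2490BA8E.

0x2490BA8E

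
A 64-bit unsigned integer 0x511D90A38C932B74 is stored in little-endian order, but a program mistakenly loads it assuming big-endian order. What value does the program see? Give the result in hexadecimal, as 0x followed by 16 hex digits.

Stored little-endian, the bytes at ascending addresses are 74 2B 93 8C A3 90 1D 51.
Read back as big-endian, the last byte is least significant, giving 0x742B938CA3901D51.

0x742B938CA3901D51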